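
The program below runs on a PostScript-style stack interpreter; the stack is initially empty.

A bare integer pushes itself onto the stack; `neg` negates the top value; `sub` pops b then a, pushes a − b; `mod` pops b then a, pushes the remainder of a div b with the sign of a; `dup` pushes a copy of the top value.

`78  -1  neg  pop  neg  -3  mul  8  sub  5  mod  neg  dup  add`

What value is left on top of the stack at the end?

78   78
-1   78 -1
neg  78 1
pop  78
neg  -78
-3   -78 -3
mul  234
8    234 8
sub  226
5    226 5
mod  1
neg  -1
dup  -1 -1
add  -2

-2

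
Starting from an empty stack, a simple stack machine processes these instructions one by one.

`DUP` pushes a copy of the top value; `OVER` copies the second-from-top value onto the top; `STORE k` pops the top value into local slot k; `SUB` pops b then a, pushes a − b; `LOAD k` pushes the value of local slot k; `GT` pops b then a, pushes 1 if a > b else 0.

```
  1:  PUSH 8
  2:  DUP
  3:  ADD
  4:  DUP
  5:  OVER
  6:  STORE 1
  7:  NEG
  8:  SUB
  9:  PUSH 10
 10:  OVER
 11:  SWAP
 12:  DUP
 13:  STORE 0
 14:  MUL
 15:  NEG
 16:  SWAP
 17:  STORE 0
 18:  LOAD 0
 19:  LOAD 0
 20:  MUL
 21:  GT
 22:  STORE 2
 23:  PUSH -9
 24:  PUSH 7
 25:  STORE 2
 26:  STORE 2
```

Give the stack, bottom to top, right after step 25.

[-9]

PUSH 8   [8]
DUP      [8, 8]
ADD      [16]
DUP      [16, 16]
OVER     [16, 16, 16]
STORE 1  [16, 16]
NEG      [16, -16]
SUB      [32]
PUSH 10  [32, 10]
OVER     [32, 10, 32]
SWAP     [32, 32, 10]
DUP      [32, 32, 10, 10]
STORE 0  [32, 32, 10]
MUL      [32, 320]
NEG      [32, -320]
SWAP     [-320, 32]
STORE 0  [-320]
LOAD 0   [-320, 32]
LOAD 0   [-320, 32, 32]
MUL      [-320, 1024]
GT       [0]
STORE 2  []
PUSH -9  [-9]
PUSH 7   [-9, 7]
STORE 2  [-9]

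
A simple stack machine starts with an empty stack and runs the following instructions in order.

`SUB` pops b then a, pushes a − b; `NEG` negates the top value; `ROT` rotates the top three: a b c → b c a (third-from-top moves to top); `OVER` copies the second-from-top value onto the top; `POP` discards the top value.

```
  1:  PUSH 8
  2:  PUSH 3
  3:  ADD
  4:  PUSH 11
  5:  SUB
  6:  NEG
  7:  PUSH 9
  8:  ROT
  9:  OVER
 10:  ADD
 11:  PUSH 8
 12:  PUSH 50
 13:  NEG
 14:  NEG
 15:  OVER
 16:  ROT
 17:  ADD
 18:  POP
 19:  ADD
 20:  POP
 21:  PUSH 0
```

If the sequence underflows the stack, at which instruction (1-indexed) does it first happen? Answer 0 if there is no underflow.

8

PUSH 8  -> 8
PUSH 3  -> 8 3
ADD     -> 11
PUSH 11 -> 11 11
SUB     -> 0
NEG     -> 0
PUSH 9  -> 0 9
ROT  — needs 3 operands, stack has 2 → underflow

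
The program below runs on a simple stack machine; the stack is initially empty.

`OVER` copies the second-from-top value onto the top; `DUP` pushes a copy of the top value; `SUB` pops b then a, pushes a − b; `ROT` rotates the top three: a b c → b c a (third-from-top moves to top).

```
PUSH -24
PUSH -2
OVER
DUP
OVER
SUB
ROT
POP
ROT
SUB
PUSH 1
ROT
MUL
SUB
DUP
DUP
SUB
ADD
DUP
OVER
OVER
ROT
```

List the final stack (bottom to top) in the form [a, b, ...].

[48, 48, 48, 48]

PUSH -24 : -24
PUSH -2  : -24 -2
OVER     : -24 -2 -24
DUP      : -24 -2 -24 -24
OVER     : -24 -2 -24 -24 -24
SUB      : -24 -2 -24 0
ROT      : -24 -24 0 -2
POP      : -24 -24 0
ROT      : -24 0 -24
SUB      : -24 24
PUSH 1   : -24 24 1
ROT      : 24 1 -24
MUL      : 24 -24
SUB      : 48
DUP      : 48 48
DUP      : 48 48 48
SUB      : 48 0
ADD      : 48
DUP      : 48 48
OVER     : 48 48 48
OVER     : 48 48 48 48
ROT      : 48 48 48 48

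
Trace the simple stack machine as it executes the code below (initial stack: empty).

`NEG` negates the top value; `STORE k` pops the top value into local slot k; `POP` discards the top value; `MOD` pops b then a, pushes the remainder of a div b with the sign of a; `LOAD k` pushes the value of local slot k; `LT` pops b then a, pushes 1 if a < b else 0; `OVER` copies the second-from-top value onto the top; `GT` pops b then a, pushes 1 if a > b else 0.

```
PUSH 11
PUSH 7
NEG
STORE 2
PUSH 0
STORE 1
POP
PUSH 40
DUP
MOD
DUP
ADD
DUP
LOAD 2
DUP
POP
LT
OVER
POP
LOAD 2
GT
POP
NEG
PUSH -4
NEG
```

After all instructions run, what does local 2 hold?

PUSH 11  11
PUSH 7   11 7
NEG      11 -7
STORE 2  11
PUSH 0   11 0
STORE 1  11
POP      (empty)
PUSH 40  40
DUP      40 40
MOD      0
DUP      0 0
ADD      0
DUP      0 0
LOAD 2   0 0 -7
DUP      0 0 -7 -7
POP      0 0 -7
LT       0 0
OVER     0 0 0
POP      0 0
LOAD 2   0 0 -7
GT       0 1
POP      0
NEG      0
PUSH -4  0 -4
NEG      0 4

-7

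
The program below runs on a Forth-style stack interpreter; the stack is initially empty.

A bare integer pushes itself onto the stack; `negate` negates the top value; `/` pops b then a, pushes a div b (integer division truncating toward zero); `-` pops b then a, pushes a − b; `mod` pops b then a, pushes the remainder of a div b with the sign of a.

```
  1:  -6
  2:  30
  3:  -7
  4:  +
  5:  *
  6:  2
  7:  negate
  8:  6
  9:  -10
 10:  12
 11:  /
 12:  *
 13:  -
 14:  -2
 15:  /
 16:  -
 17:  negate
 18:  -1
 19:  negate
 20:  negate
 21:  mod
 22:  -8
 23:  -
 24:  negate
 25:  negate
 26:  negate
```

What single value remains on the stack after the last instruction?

-6     -> [-6]
30     -> [-6, 30]
-7     -> [-6, 30, -7]
+      -> [-6, 23]
*      -> [-138]
2      -> [-138, 2]
negate -> [-138, -2]
6      -> [-138, -2, 6]
-10    -> [-138, -2, 6, -10]
12     -> [-138, -2, 6, -10, 12]
/      -> [-138, -2, 6, 0]
*      -> [-138, -2, 0]
-      -> [-138, -2]
-2     -> [-138, -2, -2]
/      -> [-138, 1]
-      -> [-139]
negate -> [139]
-1     -> [139, -1]
negate -> [139, 1]
negate -> [139, -1]
mod    -> [0]
-8     -> [0, -8]
-      -> [8]
negate -> [-8]
negate -> [8]
negate -> [-8]

-8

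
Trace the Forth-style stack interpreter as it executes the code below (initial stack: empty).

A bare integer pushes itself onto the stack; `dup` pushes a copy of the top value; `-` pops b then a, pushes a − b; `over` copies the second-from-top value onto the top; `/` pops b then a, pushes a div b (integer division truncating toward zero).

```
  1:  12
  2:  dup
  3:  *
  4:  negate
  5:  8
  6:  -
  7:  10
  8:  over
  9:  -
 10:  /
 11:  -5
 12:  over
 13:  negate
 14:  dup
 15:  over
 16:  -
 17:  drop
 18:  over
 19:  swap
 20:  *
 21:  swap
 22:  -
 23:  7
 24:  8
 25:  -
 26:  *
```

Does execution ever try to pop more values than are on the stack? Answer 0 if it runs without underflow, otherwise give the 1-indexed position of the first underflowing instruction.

0

12     : [12]
dup    : [12, 12]
*      : [144]
negate : [-144]
8      : [-144, 8]
-      : [-152]
10     : [-152, 10]
over   : [-152, 10, -152]
-      : [-152, 162]
/      : [0]
-5     : [0, -5]
over   : [0, -5, 0]
negate : [0, -5, 0]
dup    : [0, -5, 0, 0]
over   : [0, -5, 0, 0, 0]
-      : [0, -5, 0, 0]
drop   : [0, -5, 0]
over   : [0, -5, 0, -5]
swap   : [0, -5, -5, 0]
*      : [0, -5, 0]
swap   : [0, 0, -5]
-      : [0, 5]
7      : [0, 5, 7]
8      : [0, 5, 7, 8]
-      : [0, 5, -1]
*      : [0, -5]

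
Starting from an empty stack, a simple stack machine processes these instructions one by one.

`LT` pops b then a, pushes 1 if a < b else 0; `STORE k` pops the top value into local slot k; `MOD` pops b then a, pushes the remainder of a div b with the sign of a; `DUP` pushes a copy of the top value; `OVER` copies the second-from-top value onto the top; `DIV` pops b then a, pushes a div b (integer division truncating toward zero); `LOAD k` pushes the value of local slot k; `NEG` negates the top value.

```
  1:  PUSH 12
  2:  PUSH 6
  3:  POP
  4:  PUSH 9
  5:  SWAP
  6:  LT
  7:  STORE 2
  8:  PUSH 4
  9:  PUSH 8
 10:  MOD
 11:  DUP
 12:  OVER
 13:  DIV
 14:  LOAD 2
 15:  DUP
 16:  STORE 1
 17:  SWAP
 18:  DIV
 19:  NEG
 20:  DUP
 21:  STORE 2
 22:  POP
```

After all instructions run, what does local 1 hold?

PUSH 12 : [12]
PUSH 6  : [12, 6]
POP     : [12]
PUSH 9  : [12, 9]
SWAP    : [9, 12]
LT      : [1]
STORE 2 : []
PUSH 4  : [4]
PUSH 8  : [4, 8]
MOD     : [4]
DUP     : [4, 4]
OVER    : [4, 4, 4]
DIV     : [4, 1]
LOAD 2  : [4, 1, 1]
DUP     : [4, 1, 1, 1]
STORE 1 : [4, 1, 1]
SWAP    : [4, 1, 1]
DIV     : [4, 1]
NEG     : [4, -1]
DUP     : [4, -1, -1]
STORE 2 : [4, -1]
POP     : [4]

1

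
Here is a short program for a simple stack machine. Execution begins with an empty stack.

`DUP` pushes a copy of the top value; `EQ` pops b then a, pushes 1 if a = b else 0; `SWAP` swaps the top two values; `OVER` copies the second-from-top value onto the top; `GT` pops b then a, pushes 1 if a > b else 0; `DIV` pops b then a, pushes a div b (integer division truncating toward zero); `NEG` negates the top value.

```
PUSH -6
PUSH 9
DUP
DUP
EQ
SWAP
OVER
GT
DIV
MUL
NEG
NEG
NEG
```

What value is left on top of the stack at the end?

PUSH -6 -> -6
PUSH 9  -> -6 9
DUP     -> -6 9 9
DUP     -> -6 9 9 9
EQ      -> -6 9 1
SWAP    -> -6 1 9
OVER    -> -6 1 9 1
GT      -> -6 1 1
DIV     -> -6 1
MUL     -> -6
NEG     -> 6
NEG     -> -6
NEG     -> 6

6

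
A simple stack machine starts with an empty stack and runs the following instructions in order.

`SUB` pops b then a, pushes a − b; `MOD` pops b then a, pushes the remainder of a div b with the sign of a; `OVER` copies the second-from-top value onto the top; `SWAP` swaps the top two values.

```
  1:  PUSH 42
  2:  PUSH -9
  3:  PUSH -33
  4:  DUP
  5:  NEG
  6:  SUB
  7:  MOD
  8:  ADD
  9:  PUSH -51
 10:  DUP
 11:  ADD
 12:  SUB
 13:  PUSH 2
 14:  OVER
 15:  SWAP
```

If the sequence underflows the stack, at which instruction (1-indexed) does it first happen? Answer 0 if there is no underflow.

0

PUSH 42   [42]
PUSH -9   [42, -9]
PUSH -33  [42, -9, -33]
DUP       [42, -9, -33, -33]
NEG       [42, -9, -33, 33]
SUB       [42, -9, -66]
MOD       [42, -9]
ADD       [33]
PUSH -51  [33, -51]
DUP       [33, -51, -51]
ADD       [33, -102]
SUB       [135]
PUSH 2    [135, 2]
OVER      [135, 2, 135]
SWAP      [135, 135, 2]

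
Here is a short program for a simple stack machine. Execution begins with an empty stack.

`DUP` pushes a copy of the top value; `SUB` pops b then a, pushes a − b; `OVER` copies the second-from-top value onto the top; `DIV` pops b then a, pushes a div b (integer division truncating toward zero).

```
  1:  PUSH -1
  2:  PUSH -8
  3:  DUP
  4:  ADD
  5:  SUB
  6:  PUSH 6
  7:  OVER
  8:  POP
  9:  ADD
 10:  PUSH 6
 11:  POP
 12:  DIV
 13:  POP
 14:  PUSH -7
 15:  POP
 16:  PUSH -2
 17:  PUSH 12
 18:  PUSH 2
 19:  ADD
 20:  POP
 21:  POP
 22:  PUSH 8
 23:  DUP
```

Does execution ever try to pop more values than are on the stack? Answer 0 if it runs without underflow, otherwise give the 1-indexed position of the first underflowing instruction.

12

PUSH -1  -1
PUSH -8  -1 -8
DUP      -1 -8 -8
ADD      -1 -16
SUB      15
PUSH 6   15 6
OVER     15 6 15
POP      15 6
ADD      21
PUSH 6   21 6
POP      21
DIV  — needs 2 operands, stack has 1 → underflow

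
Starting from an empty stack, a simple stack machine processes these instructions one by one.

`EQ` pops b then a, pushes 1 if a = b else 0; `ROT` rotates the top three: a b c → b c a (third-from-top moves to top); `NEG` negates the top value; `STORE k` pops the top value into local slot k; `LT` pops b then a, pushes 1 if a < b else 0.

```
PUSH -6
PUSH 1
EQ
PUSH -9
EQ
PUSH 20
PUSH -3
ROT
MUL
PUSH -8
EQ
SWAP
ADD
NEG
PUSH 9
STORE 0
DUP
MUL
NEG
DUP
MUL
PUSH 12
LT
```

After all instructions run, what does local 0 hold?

PUSH -6 → -6
PUSH 1  → -6 1
EQ      → 0
PUSH -9 → 0 -9
EQ      → 0
PUSH 20 → 0 20
PUSH -3 → 0 20 -3
ROT     → 20 -3 0
MUL     → 20 0
PUSH -8 → 20 0 -8
EQ      → 20 0
SWAP    → 0 20
ADD     → 20
NEG     → -20
PUSH 9  → -20 9
STORE 0 → -20
DUP     → -20 -20
MUL     → 400
NEG     → -400
DUP     → -400 -400
MUL     → 160000
PUSH 12 → 160000 12
LT      → 0

9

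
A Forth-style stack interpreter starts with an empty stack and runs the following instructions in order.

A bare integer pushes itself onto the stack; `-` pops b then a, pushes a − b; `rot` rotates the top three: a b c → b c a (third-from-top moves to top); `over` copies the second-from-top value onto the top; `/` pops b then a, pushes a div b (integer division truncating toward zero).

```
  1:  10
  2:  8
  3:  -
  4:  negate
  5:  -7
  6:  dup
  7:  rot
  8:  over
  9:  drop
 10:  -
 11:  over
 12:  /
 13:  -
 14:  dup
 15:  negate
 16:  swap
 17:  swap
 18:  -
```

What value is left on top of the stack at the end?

-14

10      10
8       10 8
-       2
negate  -2
-7      -2 -7
dup     -2 -7 -7
rot     -7 -7 -2
over    -7 -7 -2 -7
drop    -7 -7 -2
-       -7 -5
over    -7 -5 -7
/       -7 0
-       -7
dup     -7 -7
negate  -7 7
swap    7 -7
swap    -7 7
-       -14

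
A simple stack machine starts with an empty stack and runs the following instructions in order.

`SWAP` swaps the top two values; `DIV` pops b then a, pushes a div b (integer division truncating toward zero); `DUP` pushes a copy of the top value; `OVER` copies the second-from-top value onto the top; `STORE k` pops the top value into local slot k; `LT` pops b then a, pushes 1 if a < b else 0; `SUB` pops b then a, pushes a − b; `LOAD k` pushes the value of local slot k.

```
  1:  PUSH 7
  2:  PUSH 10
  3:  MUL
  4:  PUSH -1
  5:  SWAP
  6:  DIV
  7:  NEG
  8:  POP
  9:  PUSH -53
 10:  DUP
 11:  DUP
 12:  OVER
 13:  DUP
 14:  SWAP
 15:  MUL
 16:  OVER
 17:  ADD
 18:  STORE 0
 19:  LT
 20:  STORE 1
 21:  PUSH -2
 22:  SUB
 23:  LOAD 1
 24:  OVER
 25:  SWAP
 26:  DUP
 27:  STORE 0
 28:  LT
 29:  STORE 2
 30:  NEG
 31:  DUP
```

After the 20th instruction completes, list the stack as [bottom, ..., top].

PUSH 7   -> [7]
PUSH 10  -> [7, 10]
MUL      -> [70]
PUSH -1  -> [70, -1]
SWAP     -> [-1, 70]
DIV      -> [0]
NEG      -> [0]
POP      -> []
PUSH -53 -> [-53]
DUP      -> [-53, -53]
DUP      -> [-53, -53, -53]
OVER     -> [-53, -53, -53, -53]
DUP      -> [-53, -53, -53, -53, -53]
SWAP     -> [-53, -53, -53, -53, -53]
MUL      -> [-53, -53, -53, 2809]
OVER     -> [-53, -53, -53, 2809, -53]
ADD      -> [-53, -53, -53, 2756]
STORE 0  -> [-53, -53, -53]
LT       -> [-53, 0]
STORE 1  -> [-53]

[-53]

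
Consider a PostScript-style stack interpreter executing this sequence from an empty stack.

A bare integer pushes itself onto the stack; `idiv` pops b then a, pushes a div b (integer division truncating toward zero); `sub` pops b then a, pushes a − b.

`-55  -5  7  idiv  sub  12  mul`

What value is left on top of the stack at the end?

-660

-55  -> -55
-5   -> -55 -5
7    -> -55 -5 7
idiv -> -55 0
sub  -> -55
12   -> -55 12
mul  -> -660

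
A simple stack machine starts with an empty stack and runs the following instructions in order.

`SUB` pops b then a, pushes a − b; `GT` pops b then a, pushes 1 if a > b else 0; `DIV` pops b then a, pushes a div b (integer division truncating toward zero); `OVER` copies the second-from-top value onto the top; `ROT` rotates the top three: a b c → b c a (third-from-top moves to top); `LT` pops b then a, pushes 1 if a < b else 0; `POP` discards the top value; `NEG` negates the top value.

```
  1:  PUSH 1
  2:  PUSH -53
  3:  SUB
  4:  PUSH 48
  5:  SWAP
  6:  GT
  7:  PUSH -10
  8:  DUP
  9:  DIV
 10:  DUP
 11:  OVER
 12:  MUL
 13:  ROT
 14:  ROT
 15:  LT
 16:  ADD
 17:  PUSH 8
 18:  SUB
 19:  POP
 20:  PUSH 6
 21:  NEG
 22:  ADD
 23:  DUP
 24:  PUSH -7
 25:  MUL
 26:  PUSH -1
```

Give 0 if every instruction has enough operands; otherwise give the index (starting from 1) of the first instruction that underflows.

PUSH 1   → [1]
PUSH -53 → [1, -53]
SUB      → [54]
PUSH 48  → [54, 48]
SWAP     → [48, 54]
GT       → [0]
PUSH -10 → [0, -10]
DUP      → [0, -10, -10]
DIV      → [0, 1]
DUP      → [0, 1, 1]
OVER     → [0, 1, 1, 1]
MUL      → [0, 1, 1]
ROT      → [1, 1, 0]
ROT      → [1, 0, 1]
LT       → [1, 1]
ADD      → [2]
PUSH 8   → [2, 8]
SUB      → [-6]
POP      → []
PUSH 6   → [6]
NEG      → [-6]
ADD  — needs 2 operands, stack has 1 → underflow

22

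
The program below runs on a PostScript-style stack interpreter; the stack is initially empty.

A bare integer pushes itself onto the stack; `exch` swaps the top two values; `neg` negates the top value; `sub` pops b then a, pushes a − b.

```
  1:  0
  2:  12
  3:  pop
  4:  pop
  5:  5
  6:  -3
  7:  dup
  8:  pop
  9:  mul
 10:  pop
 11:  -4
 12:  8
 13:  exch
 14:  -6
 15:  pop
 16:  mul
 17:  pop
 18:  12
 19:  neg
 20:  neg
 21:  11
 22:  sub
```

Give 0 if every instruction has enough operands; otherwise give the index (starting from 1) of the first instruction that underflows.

0

0    : 0
12   : 0 12
pop  : 0
pop  : (empty)
5    : 5
-3   : 5 -3
dup  : 5 -3 -3
pop  : 5 -3
mul  : -15
pop  : (empty)
-4   : -4
8    : -4 8
exch : 8 -4
-6   : 8 -4 -6
pop  : 8 -4
mul  : -32
pop  : (empty)
12   : 12
neg  : -12
neg  : 12
11   : 12 11
sub  : 1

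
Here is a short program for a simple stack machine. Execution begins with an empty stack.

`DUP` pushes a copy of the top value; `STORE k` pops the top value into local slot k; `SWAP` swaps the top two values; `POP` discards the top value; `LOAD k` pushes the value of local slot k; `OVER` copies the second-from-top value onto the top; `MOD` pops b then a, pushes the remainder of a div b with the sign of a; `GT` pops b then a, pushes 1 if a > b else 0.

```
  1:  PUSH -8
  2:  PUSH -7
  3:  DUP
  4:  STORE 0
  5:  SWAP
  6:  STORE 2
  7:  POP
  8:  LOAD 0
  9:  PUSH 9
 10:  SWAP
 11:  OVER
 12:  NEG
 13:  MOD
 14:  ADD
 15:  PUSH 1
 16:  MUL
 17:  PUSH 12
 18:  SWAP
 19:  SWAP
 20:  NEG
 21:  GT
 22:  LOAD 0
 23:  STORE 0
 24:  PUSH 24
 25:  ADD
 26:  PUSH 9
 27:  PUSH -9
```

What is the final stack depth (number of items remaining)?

3

PUSH -8 -> -8
PUSH -7 -> -8 -7
DUP     -> -8 -7 -7
STORE 0 -> -8 -7
SWAP    -> -7 -8
STORE 2 -> -7
POP     -> (empty)
LOAD 0  -> -7
PUSH 9  -> -7 9
SWAP    -> 9 -7
OVER    -> 9 -7 9
NEG     -> 9 -7 -9
MOD     -> 9 -7
ADD     -> 2
PUSH 1  -> 2 1
MUL     -> 2
PUSH 12 -> 2 12
SWAP    -> 12 2
SWAP    -> 2 12
NEG     -> 2 -12
GT      -> 1
LOAD 0  -> 1 -7
STORE 0 -> 1
PUSH 24 -> 1 24
ADD     -> 25
PUSH 9  -> 25 9
PUSH -9 -> 25 9 -9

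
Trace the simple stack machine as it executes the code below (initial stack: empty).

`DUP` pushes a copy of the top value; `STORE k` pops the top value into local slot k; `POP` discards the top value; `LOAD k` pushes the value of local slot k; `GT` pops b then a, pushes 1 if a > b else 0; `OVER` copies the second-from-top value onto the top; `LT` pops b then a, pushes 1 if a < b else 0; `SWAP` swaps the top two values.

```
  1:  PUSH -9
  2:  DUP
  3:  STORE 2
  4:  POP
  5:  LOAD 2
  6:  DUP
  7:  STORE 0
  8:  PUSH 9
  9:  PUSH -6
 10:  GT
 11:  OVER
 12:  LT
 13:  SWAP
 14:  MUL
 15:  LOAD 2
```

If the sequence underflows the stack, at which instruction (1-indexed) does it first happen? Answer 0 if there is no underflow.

PUSH -9 : -9
DUP     : -9 -9
STORE 2 : -9
POP     : (empty)
LOAD 2  : -9
DUP     : -9 -9
STORE 0 : -9
PUSH 9  : -9 9
PUSH -6 : -9 9 -6
GT      : -9 1
OVER    : -9 1 -9
LT      : -9 0
SWAP    : 0 -9
MUL     : 0
LOAD 2  : 0 -9

0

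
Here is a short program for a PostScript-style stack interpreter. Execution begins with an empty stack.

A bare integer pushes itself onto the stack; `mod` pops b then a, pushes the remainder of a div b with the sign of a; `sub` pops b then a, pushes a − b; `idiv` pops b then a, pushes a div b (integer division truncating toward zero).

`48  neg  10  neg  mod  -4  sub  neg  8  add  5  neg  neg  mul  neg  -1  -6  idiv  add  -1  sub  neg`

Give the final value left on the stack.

48    [48]
neg   [-48]
10    [-48, 10]
neg   [-48, -10]
mod   [-8]
-4    [-8, -4]
sub   [-4]
neg   [4]
8     [4, 8]
add   [12]
5     [12, 5]
neg   [12, -5]
neg   [12, 5]
mul   [60]
neg   [-60]
-1    [-60, -1]
-6    [-60, -1, -6]
idiv  [-60, 0]
add   [-60]
-1    [-60, -1]
sub   [-59]
neg   [59]

59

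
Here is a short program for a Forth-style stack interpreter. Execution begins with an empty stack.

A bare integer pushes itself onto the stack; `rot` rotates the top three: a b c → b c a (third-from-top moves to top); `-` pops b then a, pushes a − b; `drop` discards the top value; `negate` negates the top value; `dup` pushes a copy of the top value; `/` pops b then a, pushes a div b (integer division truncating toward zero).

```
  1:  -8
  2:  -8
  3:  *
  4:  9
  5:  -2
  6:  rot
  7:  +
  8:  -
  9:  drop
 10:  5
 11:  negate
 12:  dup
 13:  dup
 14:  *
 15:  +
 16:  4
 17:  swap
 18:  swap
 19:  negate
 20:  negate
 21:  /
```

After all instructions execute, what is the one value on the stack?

-8     → -8
-8     → -8 -8
*      → 64
9      → 64 9
-2     → 64 9 -2
rot    → 9 -2 64
+      → 9 62
-      → -53
drop   → (empty)
5      → 5
negate → -5
dup    → -5 -5
dup    → -5 -5 -5
*      → -5 25
+      → 20
4      → 20 4
swap   → 4 20
swap   → 20 4
negate → 20 -4
negate → 20 4
/      → 5

5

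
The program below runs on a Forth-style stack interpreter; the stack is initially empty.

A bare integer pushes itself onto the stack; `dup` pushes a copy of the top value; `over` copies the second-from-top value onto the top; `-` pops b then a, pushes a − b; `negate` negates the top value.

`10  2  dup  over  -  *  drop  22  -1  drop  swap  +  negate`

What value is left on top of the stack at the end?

-32

10      [10]
2       [10, 2]
dup     [10, 2, 2]
over    [10, 2, 2, 2]
-       [10, 2, 0]
*       [10, 0]
drop    [10]
22      [10, 22]
-1      [10, 22, -1]
drop    [10, 22]
swap    [22, 10]
+       [32]
negate  [-32]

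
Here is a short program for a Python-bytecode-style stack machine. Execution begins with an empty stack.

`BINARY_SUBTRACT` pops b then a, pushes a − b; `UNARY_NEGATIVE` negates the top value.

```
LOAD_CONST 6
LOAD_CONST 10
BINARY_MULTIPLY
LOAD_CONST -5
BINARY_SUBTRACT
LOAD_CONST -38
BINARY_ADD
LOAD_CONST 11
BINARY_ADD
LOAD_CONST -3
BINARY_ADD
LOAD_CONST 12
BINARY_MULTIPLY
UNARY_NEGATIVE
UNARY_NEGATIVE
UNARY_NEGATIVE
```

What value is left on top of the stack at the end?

-420

LOAD_CONST 6    -> 6
LOAD_CONST 10   -> 6 10
BINARY_MULTIPLY -> 60
LOAD_CONST -5   -> 60 -5
BINARY_SUBTRACT -> 65
LOAD_CONST -38  -> 65 -38
BINARY_ADD      -> 27
LOAD_CONST 11   -> 27 11
BINARY_ADD      -> 38
LOAD_CONST -3   -> 38 -3
BINARY_ADD      -> 35
LOAD_CONST 12   -> 35 12
BINARY_MULTIPLY -> 420
UNARY_NEGATIVE  -> -420
UNARY_NEGATIVE  -> 420
UNARY_NEGATIVE  -> -420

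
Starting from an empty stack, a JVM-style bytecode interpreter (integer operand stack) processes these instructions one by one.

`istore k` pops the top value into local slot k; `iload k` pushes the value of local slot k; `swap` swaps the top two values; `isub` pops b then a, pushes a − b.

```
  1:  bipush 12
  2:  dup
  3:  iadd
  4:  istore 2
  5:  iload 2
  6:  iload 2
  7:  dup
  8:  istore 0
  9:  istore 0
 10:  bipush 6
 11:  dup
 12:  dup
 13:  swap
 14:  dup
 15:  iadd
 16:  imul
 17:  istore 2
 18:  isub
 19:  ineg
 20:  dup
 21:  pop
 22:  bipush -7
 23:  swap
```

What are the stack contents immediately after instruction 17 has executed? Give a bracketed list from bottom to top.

bipush 12 -> [12]
dup       -> [12, 12]
iadd      -> [24]
istore 2  -> []
iload 2   -> [24]
iload 2   -> [24, 24]
dup       -> [24, 24, 24]
istore 0  -> [24, 24]
istore 0  -> [24]
bipush 6  -> [24, 6]
dup       -> [24, 6, 6]
dup       -> [24, 6, 6, 6]
swap      -> [24, 6, 6, 6]
dup       -> [24, 6, 6, 6, 6]
iadd      -> [24, 6, 6, 12]
imul      -> [24, 6, 72]
istore 2  -> [24, 6]

[24, 6]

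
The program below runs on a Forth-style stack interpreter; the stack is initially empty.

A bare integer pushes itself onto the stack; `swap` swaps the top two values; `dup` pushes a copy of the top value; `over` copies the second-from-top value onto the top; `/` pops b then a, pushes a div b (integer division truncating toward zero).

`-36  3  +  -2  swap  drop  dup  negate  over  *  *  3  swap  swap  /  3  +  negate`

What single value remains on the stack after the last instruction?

-5

-36     -36
3       -36 3
+       -33
-2      -33 -2
swap    -2 -33
drop    -2
dup     -2 -2
negate  -2 2
over    -2 2 -2
*       -2 -4
*       8
3       8 3
swap    3 8
swap    8 3
/       2
3       2 3
+       5
negate  -5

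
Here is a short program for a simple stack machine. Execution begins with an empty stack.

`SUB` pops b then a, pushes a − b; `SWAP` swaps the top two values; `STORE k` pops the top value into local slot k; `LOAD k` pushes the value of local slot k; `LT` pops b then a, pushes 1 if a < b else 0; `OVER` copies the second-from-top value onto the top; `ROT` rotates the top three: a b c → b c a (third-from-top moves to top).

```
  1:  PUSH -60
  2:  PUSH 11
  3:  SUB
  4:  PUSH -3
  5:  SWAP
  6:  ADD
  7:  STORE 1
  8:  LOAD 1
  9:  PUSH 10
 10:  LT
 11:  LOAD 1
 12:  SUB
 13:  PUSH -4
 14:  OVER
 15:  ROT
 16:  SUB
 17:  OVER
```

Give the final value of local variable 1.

-74

PUSH -60 → -60
PUSH 11  → -60 11
SUB      → -71
PUSH -3  → -71 -3
SWAP     → -3 -71
ADD      → -74
STORE 1  → (empty)
LOAD 1   → -74
PUSH 10  → -74 10
LT       → 1
LOAD 1   → 1 -74
SUB      → 75
PUSH -4  → 75 -4
OVER     → 75 -4 75
ROT      → -4 75 75
SUB      → -4 0
OVER     → -4 0 -4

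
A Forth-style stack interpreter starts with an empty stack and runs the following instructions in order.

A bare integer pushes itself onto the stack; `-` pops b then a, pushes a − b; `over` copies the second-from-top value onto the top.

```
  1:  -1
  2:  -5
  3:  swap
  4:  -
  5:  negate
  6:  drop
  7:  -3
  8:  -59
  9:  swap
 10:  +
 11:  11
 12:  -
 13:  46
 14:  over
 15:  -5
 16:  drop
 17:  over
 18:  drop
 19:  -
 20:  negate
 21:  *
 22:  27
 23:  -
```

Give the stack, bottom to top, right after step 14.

-1      -1
-5      -1 -5
swap    -5 -1
-       -4
negate  4
drop    (empty)
-3      -3
-59     -3 -59
swap    -59 -3
+       -62
11      -62 11
-       -73
46      -73 46
over    -73 46 -73

[-73, 46, -73]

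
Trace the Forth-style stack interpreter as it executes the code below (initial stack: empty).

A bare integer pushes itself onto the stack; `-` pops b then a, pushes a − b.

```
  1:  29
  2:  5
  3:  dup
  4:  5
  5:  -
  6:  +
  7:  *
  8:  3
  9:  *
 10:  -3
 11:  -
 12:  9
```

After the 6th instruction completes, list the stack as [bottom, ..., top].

29   [29]
5    [29, 5]
dup  [29, 5, 5]
5    [29, 5, 5, 5]
-    [29, 5, 0]
+    [29, 5]

[29, 5]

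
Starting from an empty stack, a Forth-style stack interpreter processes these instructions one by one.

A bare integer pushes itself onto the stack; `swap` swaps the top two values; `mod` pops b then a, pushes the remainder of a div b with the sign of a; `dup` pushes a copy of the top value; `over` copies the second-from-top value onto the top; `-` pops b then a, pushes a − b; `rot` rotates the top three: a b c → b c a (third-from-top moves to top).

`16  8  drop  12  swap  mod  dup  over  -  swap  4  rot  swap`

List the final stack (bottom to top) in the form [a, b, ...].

[12, 0, 4]

16    [16]
8     [16, 8]
drop  [16]
12    [16, 12]
swap  [12, 16]
mod   [12]
dup   [12, 12]
over  [12, 12, 12]
-     [12, 0]
swap  [0, 12]
4     [0, 12, 4]
rot   [12, 4, 0]
swap  [12, 0, 4]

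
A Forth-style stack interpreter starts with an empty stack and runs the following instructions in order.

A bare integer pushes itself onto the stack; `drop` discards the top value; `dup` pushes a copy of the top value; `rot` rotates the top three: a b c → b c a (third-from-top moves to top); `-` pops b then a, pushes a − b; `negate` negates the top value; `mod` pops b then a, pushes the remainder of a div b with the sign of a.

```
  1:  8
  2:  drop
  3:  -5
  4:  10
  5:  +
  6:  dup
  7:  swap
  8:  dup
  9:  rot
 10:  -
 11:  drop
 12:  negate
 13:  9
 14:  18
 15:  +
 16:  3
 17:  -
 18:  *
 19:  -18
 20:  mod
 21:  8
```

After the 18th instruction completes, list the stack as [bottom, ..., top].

8      : [8]
drop   : []
-5     : [-5]
10     : [-5, 10]
+      : [5]
dup    : [5, 5]
swap   : [5, 5]
dup    : [5, 5, 5]
rot    : [5, 5, 5]
-      : [5, 0]
drop   : [5]
negate : [-5]
9      : [-5, 9]
18     : [-5, 9, 18]
+      : [-5, 27]
3      : [-5, 27, 3]
-      : [-5, 24]
*      : [-120]

[-120]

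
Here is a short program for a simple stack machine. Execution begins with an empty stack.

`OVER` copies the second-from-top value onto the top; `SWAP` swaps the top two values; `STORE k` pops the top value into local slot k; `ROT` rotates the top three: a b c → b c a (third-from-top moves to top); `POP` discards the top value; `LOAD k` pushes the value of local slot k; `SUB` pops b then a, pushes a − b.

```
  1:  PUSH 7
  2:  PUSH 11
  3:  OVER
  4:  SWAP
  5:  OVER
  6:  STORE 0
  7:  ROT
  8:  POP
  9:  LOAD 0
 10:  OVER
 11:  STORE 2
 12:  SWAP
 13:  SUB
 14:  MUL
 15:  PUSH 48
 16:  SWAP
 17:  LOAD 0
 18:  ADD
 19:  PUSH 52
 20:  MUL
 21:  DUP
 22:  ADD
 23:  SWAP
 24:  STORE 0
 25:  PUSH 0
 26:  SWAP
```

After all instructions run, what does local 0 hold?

48

PUSH 7  -> 7
PUSH 11 -> 7 11
OVER    -> 7 11 7
SWAP    -> 7 7 11
OVER    -> 7 7 11 7
STORE 0 -> 7 7 11
ROT     -> 7 11 7
POP     -> 7 11
LOAD 0  -> 7 11 7
OVER    -> 7 11 7 11
STORE 2 -> 7 11 7
SWAP    -> 7 7 11
SUB     -> 7 -4
MUL     -> -28
PUSH 48 -> -28 48
SWAP    -> 48 -28
LOAD 0  -> 48 -28 7
ADD     -> 48 -21
PUSH 52 -> 48 -21 52
MUL     -> 48 -1092
DUP     -> 48 -1092 -1092
ADD     -> 48 -2184
SWAP    -> -2184 48
STORE 0 -> -2184
PUSH 0  -> -2184 0
SWAP    -> 0 -2184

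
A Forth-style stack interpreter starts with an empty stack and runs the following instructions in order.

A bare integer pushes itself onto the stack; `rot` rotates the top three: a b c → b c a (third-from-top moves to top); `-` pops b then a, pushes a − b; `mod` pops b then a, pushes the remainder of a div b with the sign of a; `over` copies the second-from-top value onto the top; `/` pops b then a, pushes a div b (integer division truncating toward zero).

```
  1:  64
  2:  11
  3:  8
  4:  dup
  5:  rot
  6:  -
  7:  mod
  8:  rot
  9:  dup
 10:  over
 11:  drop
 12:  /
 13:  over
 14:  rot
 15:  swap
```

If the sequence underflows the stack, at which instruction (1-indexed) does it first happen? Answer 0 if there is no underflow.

64  -> 64
11  -> 64 11
8   -> 64 11 8
dup -> 64 11 8 8
rot -> 64 8 8 11
-   -> 64 8 -3
mod -> 64 2
rot  — needs 3 operands, stack has 2 → underflow

8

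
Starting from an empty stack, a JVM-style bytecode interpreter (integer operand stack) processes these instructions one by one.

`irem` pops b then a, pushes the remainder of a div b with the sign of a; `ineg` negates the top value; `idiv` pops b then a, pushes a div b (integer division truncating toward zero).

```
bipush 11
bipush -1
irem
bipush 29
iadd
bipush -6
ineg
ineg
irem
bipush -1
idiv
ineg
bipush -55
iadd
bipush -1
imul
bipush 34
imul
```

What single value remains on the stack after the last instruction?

bipush 11  -> [11]
bipush -1  -> [11, -1]
irem       -> [0]
bipush 29  -> [0, 29]
iadd       -> [29]
bipush -6  -> [29, -6]
ineg       -> [29, 6]
ineg       -> [29, -6]
irem       -> [5]
bipush -1  -> [5, -1]
idiv       -> [-5]
ineg       -> [5]
bipush -55 -> [5, -55]
iadd       -> [-50]
bipush -1  -> [-50, -1]
imul       -> [50]
bipush 34  -> [50, 34]
imul       -> [1700]

1700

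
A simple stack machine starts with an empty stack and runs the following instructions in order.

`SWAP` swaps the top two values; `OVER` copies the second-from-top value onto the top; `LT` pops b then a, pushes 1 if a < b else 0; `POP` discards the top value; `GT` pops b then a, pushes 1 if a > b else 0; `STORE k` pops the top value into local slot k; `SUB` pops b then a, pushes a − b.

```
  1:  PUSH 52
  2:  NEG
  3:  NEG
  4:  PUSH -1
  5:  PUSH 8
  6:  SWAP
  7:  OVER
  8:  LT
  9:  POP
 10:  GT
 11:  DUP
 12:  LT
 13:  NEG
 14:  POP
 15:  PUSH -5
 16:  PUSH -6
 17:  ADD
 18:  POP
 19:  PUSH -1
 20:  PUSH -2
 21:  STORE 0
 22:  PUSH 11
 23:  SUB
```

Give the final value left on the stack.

PUSH 52 → 52
NEG     → -52
NEG     → 52
PUSH -1 → 52 -1
PUSH 8  → 52 -1 8
SWAP    → 52 8 -1
OVER    → 52 8 -1 8
LT      → 52 8 1
POP     → 52 8
GT      → 1
DUP     → 1 1
LT      → 0
NEG     → 0
POP     → (empty)
PUSH -5 → -5
PUSH -6 → -5 -6
ADD     → -11
POP     → (empty)
PUSH -1 → -1
PUSH -2 → -1 -2
STORE 0 → -1
PUSH 11 → -1 11
SUB     → -12

-12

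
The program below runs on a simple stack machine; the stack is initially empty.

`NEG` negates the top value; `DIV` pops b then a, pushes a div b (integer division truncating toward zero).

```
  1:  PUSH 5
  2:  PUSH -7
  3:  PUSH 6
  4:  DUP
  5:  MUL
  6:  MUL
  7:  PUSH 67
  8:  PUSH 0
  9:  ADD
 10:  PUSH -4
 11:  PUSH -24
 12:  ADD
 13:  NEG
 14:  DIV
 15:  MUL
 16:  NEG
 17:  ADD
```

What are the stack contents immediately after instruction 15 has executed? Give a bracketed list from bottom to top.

PUSH 5   : [5]
PUSH -7  : [5, -7]
PUSH 6   : [5, -7, 6]
DUP      : [5, -7, 6, 6]
MUL      : [5, -7, 36]
MUL      : [5, -252]
PUSH 67  : [5, -252, 67]
PUSH 0   : [5, -252, 67, 0]
ADD      : [5, -252, 67]
PUSH -4  : [5, -252, 67, -4]
PUSH -24 : [5, -252, 67, -4, -24]
ADD      : [5, -252, 67, -28]
NEG      : [5, -252, 67, 28]
DIV      : [5, -252, 2]
MUL      : [5, -504]

[5, -504]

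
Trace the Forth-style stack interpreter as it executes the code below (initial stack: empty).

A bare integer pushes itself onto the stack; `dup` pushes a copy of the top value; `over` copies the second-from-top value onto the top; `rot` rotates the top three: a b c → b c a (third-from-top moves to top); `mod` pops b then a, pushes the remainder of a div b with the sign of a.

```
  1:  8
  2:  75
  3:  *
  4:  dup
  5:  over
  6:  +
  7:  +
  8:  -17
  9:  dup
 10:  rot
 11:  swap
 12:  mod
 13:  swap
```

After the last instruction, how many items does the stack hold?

8     8
75    8 75
*     600
dup   600 600
over  600 600 600
+     600 1200
+     1800
-17   1800 -17
dup   1800 -17 -17
rot   -17 -17 1800
swap  -17 1800 -17
mod   -17 15
swap  15 -17

2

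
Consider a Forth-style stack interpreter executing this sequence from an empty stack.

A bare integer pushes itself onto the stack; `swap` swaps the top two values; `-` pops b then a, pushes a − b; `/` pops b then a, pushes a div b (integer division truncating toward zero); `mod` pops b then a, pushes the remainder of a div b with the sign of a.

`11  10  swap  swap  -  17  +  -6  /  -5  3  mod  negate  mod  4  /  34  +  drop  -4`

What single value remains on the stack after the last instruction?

-4

11     → [11]
10     → [11, 10]
swap   → [10, 11]
swap   → [11, 10]
-      → [1]
17     → [1, 17]
+      → [18]
-6     → [18, -6]
/      → [-3]
-5     → [-3, -5]
3      → [-3, -5, 3]
mod    → [-3, -2]
negate → [-3, 2]
mod    → [-1]
4      → [-1, 4]
/      → [0]
34     → [0, 34]
+      → [34]
drop   → []
-4     → [-4]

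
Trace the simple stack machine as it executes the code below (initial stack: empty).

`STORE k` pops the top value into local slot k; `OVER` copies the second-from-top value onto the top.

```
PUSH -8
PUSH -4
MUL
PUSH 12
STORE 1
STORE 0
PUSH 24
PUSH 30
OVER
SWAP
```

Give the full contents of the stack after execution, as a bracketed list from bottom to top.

[24, 24, 30]

PUSH -8  [-8]
PUSH -4  [-8, -4]
MUL      [32]
PUSH 12  [32, 12]
STORE 1  [32]
STORE 0  []
PUSH 24  [24]
PUSH 30  [24, 30]
OVER     [24, 30, 24]
SWAP     [24, 24, 30]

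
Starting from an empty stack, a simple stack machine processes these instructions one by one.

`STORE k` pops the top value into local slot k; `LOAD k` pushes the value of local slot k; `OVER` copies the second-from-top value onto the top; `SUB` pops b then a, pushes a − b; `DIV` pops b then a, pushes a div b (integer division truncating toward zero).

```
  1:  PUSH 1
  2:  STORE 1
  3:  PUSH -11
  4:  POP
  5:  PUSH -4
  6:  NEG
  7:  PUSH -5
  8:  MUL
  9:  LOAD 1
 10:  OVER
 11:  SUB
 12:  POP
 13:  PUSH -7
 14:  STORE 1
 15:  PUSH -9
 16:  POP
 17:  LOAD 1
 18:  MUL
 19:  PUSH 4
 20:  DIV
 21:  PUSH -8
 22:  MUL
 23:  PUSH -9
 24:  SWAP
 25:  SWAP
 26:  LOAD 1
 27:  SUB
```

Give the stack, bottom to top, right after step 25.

PUSH 1   -> [1]
STORE 1  -> []
PUSH -11 -> [-11]
POP      -> []
PUSH -4  -> [-4]
NEG      -> [4]
PUSH -5  -> [4, -5]
MUL      -> [-20]
LOAD 1   -> [-20, 1]
OVER     -> [-20, 1, -20]
SUB      -> [-20, 21]
POP      -> [-20]
PUSH -7  -> [-20, -7]
STORE 1  -> [-20]
PUSH -9  -> [-20, -9]
POP      -> [-20]
LOAD 1   -> [-20, -7]
MUL      -> [140]
PUSH 4   -> [140, 4]
DIV      -> [35]
PUSH -8  -> [35, -8]
MUL      -> [-280]
PUSH -9  -> [-280, -9]
SWAP     -> [-9, -280]
SWAP     -> [-280, -9]

[-280, -9]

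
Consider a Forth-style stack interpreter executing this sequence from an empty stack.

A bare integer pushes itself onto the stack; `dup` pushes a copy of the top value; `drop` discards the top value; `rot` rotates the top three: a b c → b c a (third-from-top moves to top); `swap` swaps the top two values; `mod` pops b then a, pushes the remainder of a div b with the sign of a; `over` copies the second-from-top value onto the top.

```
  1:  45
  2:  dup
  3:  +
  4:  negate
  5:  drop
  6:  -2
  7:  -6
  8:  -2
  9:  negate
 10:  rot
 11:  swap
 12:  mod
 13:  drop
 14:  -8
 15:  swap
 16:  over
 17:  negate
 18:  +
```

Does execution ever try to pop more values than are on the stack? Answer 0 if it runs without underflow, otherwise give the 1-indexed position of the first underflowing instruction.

45     : [45]
dup    : [45, 45]
+      : [90]
negate : [-90]
drop   : []
-2     : [-2]
-6     : [-2, -6]
-2     : [-2, -6, -2]
negate : [-2, -6, 2]
rot    : [-6, 2, -2]
swap   : [-6, -2, 2]
mod    : [-6, 0]
drop   : [-6]
-8     : [-6, -8]
swap   : [-8, -6]
over   : [-8, -6, -8]
negate : [-8, -6, 8]
+      : [-8, 2]

0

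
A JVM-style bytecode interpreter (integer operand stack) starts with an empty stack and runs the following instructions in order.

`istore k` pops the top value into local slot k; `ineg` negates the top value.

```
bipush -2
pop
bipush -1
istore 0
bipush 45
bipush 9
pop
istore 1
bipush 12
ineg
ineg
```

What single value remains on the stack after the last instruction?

bipush -2 : [-2]
pop       : []
bipush -1 : [-1]
istore 0  : []
bipush 45 : [45]
bipush 9  : [45, 9]
pop       : [45]
istore 1  : []
bipush 12 : [12]
ineg      : [-12]
ineg      : [12]

12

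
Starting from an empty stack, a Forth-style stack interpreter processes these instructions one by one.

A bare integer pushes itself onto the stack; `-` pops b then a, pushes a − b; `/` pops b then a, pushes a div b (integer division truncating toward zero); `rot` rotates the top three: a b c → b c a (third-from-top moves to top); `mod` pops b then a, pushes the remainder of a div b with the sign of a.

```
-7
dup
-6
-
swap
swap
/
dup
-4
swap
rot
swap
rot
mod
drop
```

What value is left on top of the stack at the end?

-7   : -7
dup  : -7 -7
-6   : -7 -7 -6
-    : -7 -1
swap : -1 -7
swap : -7 -1
/    : 7
dup  : 7 7
-4   : 7 7 -4
swap : 7 -4 7
rot  : -4 7 7
swap : -4 7 7
rot  : 7 7 -4
mod  : 7 3
drop : 7

7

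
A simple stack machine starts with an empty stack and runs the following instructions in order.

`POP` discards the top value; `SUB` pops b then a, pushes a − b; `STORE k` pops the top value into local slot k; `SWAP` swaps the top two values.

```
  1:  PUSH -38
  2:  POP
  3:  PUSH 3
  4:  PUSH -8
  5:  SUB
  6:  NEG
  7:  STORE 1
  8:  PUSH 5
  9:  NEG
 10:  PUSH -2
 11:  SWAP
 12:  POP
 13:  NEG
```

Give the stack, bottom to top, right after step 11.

[-2, -5]

PUSH -38 : [-38]
POP      : []
PUSH 3   : [3]
PUSH -8  : [3, -8]
SUB      : [11]
NEG      : [-11]
STORE 1  : []
PUSH 5   : [5]
NEG      : [-5]
PUSH -2  : [-5, -2]
SWAP     : [-2, -5]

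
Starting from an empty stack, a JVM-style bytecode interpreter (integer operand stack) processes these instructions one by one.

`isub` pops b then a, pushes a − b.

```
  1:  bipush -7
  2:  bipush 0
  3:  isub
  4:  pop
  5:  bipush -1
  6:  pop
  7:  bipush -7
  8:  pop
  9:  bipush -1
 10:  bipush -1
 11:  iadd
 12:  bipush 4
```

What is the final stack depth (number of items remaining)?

bipush -7 → -7
bipush 0  → -7 0
isub      → -7
pop       → (empty)
bipush -1 → -1
pop       → (empty)
bipush -7 → -7
pop       → (empty)
bipush -1 → -1
bipush -1 → -1 -1
iadd      → -2
bipush 4  → -2 4

2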